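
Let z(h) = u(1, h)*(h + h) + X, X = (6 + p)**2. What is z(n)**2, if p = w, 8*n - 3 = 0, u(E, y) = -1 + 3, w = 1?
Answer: 10201/4 ≈ 2550.3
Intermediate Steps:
u(E, y) = 2
n = 3/8 (n = 3/8 + (1/8)*0 = 3/8 + 0 = 3/8 ≈ 0.37500)
p = 1
X = 49 (X = (6 + 1)**2 = 7**2 = 49)
z(h) = 49 + 4*h (z(h) = 2*(h + h) + 49 = 2*(2*h) + 49 = 4*h + 49 = 49 + 4*h)
z(n)**2 = (49 + 4*(3/8))**2 = (49 + 3/2)**2 = (101/2)**2 = 10201/4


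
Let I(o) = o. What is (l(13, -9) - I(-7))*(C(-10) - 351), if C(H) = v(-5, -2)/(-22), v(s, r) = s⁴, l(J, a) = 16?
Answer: -191981/22 ≈ -8726.4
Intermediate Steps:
C(H) = -625/22 (C(H) = (-5)⁴/(-22) = 625*(-1/22) = -625/22)
(l(13, -9) - I(-7))*(C(-10) - 351) = (16 - 1*(-7))*(-625/22 - 351) = (16 + 7)*(-8347/22) = 23*(-8347/22) = -191981/22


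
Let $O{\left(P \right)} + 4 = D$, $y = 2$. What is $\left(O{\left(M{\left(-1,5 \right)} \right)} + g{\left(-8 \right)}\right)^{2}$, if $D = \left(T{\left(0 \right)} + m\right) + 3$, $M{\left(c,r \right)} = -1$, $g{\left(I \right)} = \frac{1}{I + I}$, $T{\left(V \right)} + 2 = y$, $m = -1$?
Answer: $\frac{1089}{256} \approx 4.2539$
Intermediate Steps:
$T{\left(V \right)} = 0$ ($T{\left(V \right)} = -2 + 2 = 0$)
$g{\left(I \right)} = \frac{1}{2 I}$
$D = 2$ ($D = \left(0 - 1\right) + 3 = -1 + 3 = 2$)
$O{\left(P \right)} = -2$ ($O{\left(P \right)} = -4 + 2 = -2$)
$\left(O{\left(M{\left(-1,5 \right)} \right)} + g{\left(-8 \right)}\right)^{2} = \left(-2 + \frac{1}{2 \left(-8\right)}\right)^{2} = \left(-2 + \frac{1}{2} \left(- \frac{1}{8}\right)\right)^{2} = \left(-2 - \frac{1}{16}\right)^{2} = \left(- \frac{33}{16}\right)^{2} = \frac{1089}{256}$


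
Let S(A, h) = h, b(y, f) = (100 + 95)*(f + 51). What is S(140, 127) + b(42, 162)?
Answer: 41662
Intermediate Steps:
b(y, f) = 9945 + 195*f (b(y, f) = 195*(51 + f) = 9945 + 195*f)
S(140, 127) + b(42, 162) = 127 + (9945 + 195*162) = 127 + (9945 + 31590) = 127 + 41535 = 41662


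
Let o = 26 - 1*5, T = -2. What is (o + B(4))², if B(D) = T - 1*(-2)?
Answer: 441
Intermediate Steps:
B(D) = 0 (B(D) = -2 - 1*(-2) = -2 + 2 = 0)
o = 21 (o = 26 - 5 = 21)
(o + B(4))² = (21 + 0)² = 21² = 441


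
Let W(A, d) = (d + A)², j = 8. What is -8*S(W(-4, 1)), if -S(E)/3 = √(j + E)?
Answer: 24*√17 ≈ 98.955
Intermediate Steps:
W(A, d) = (A + d)²
S(E) = -3*√(8 + E)
-8*S(W(-4, 1)) = -(-24)*√(8 + (-4 + 1)²) = -(-24)*√(8 + (-3)²) = -(-24)*√(8 + 9) = -(-24)*√17 = 24*√17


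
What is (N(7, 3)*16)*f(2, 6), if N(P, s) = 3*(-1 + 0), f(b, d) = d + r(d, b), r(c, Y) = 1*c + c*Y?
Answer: -1152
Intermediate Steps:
r(c, Y) = c + Y*c
f(b, d) = d + d*(1 + b)
N(P, s) = -3 (N(P, s) = 3*(-1) = -3)
(N(7, 3)*16)*f(2, 6) = (-3*16)*(6*(2 + 2)) = -288*4 = -48*24 = -1152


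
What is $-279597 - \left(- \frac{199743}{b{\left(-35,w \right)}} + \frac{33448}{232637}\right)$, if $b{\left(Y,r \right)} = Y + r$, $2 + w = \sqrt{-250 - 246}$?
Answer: $- \frac{123027556629272}{433868005} - \frac{798972 i \sqrt{31}}{1865} \approx -2.8356 \cdot 10^{5} - 2385.3 i$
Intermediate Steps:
$w = -2 + 4 i \sqrt{31}$ ($w = -2 + \sqrt{-250 - 246} = -2 + \sqrt{-496} = -2 + 4 i \sqrt{31} \approx -2.0 + 22.271 i$)
$-279597 - \left(- \frac{199743}{b{\left(-35,w \right)}} + \frac{33448}{232637}\right) = -279597 - \left(- \frac{199743}{-35 - \left(2 - 4 i \sqrt{31}\right)} + \frac{33448}{232637}\right) = -279597 - \left(- \frac{199743}{-37 + 4 i \sqrt{31}} + 33448 \cdot \frac{1}{232637}\right) = -279597 - \left(- \frac{199743}{-37 + 4 i \sqrt{31}} + \frac{33448}{232637}\right) = -279597 - \left(\frac{33448}{232637} - \frac{199743}{-37 + 4 i \sqrt{31}}\right) = - \frac{65044640737}{232637} + \frac{199743}{-37 + 4 i \sqrt{31}}$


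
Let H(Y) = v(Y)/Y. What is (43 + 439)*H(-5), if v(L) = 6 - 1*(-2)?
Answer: -3856/5 ≈ -771.20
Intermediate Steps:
v(L) = 8 (v(L) = 6 + 2 = 8)
H(Y) = 8/Y
(43 + 439)*H(-5) = (43 + 439)*(8/(-5)) = 482*(8*(-1/5)) = 482*(-8/5) = -3856/5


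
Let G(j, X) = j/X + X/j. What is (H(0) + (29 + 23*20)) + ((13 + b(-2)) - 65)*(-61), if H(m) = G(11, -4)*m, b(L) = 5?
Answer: 3356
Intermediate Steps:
G(j, X) = X/j + j/X
H(m) = -137*m/44 (H(m) = (-4/11 + 11/(-4))*m = (-4*1/11 + 11*(-¼))*m = (-4/11 - 11/4)*m = -137*m/44)
(H(0) + (29 + 23*20)) + ((13 + b(-2)) - 65)*(-61) = (-137/44*0 + (29 + 23*20)) + ((13 + 5) - 65)*(-61) = (0 + (29 + 460)) + (18 - 65)*(-61) = (0 + 489) - 47*(-61) = 489 + 2867 = 3356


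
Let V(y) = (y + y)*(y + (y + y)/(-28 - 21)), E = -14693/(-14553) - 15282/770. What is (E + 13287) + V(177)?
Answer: 5338672981/72765 ≈ 73369.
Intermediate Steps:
E = -195812/10395 (E = -14693*(-1/14553) - 15282*1/770 = 2099/2079 - 7641/385 = -195812/10395 ≈ -18.837)
V(y) = 94*y**2/49 (V(y) = (2*y)*(y + (2*y)/(-49)) = (2*y)*(y + (2*y)*(-1/49)) = (2*y)*(y - 2*y/49) = (2*y)*(47*y/49) = 94*y**2/49)
(E + 13287) + V(177) = (-195812/10395 + 13287) + (94/49)*177**2 = 137922553/10395 + (94/49)*31329 = 137922553/10395 + 2944926/49 = 5338672981/72765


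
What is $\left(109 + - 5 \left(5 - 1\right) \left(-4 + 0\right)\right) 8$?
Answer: $1512$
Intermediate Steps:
$\left(109 + - 5 \left(5 - 1\right) \left(-4 + 0\right)\right) 8 = \left(109 + \left(-5\right) 4 \left(-4\right)\right) 8 = \left(109 - -80\right) 8 = \left(109 + 80\right) 8 = 189 \cdot 8 = 1512$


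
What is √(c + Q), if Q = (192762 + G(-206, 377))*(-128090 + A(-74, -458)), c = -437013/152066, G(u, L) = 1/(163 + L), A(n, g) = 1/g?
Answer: I*√242525209832499665444067352230/3134080260 ≈ 1.5713e+5*I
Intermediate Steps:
c = -437013/152066 (c = -437013*1/152066 = -437013/152066 ≈ -2.8738)
Q = -6106549737082301/247320 (Q = (192762 + 1/(163 + 377))*(-128090 + 1/(-458)) = (192762 + 1/540)*(-128090 - 1/458) = (192762 + 1/540)*(-58665221/458) = (104091481/540)*(-58665221/458) = -6106549737082301/247320 ≈ -2.4691e+10)
√(c + Q) = √(-437013/152066 - 6106549737082301/247320) = √(-464299296213619619513/18804481560) = I*√242525209832499665444067352230/3134080260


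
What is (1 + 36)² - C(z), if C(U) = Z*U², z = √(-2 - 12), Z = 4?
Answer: 1425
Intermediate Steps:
z = I*√14 (z = √(-14) = I*√14 ≈ 3.7417*I)
C(U) = 4*U²
(1 + 36)² - C(z) = (1 + 36)² - 4*(I*√14)² = 37² - 4*(-14) = 1369 - 1*(-56) = 1369 + 56 = 1425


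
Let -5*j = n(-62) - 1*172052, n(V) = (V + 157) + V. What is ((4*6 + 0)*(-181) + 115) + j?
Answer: 150874/5 ≈ 30175.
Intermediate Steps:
n(V) = 157 + 2*V (n(V) = (157 + V) + V = 157 + 2*V)
j = 172019/5 (j = -((157 + 2*(-62)) - 1*172052)/5 = -((157 - 124) - 172052)/5 = -(33 - 172052)/5 = -⅕*(-172019) = 172019/5 ≈ 34404.)
((4*6 + 0)*(-181) + 115) + j = ((4*6 + 0)*(-181) + 115) + 172019/5 = ((24 + 0)*(-181) + 115) + 172019/5 = (24*(-181) + 115) + 172019/5 = (-4344 + 115) + 172019/5 = -4229 + 172019/5 = 150874/5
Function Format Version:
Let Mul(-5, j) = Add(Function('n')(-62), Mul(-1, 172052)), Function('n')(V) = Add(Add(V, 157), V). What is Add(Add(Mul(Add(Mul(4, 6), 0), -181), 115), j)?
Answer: Rational(150874, 5) ≈ 30175.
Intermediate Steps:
Function('n')(V) = Add(157, Mul(2, V)) (Function('n')(V) = Add(Add(157, V), V) = Add(157, Mul(2, V)))
j = Rational(172019, 5) (j = Mul(Rational(-1, 5), Add(Add(157, Mul(2, -62)), Mul(-1, 172052))) = Mul(Rational(-1, 5), Add(Add(157, -124), -172052)) = Mul(Rational(-1, 5), Add(33, -172052)) = Mul(Rational(-1, 5), -172019) = Rational(172019, 5) ≈ 34404.)
Add(Add(Mul(Add(Mul(4, 6), 0), -181), 115), j) = Add(Add(Mul(Add(Mul(4, 6), 0), -181), 115), Rational(172019, 5)) = Add(Add(Mul(Add(24, 0), -181), 115), Rational(172019, 5)) = Add(Add(Mul(24, -181), 115), Rational(172019, 5)) = Add(Add(-4344, 115), Rational(172019, 5)) = Add(-4229, Rational(172019, 5)) = Rational(150874, 5)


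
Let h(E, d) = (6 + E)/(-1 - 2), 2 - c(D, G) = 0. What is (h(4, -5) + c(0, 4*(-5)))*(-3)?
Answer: 4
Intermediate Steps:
c(D, G) = 2 (c(D, G) = 2 - 1*0 = 2 + 0 = 2)
h(E, d) = -2 - E/3 (h(E, d) = (6 + E)/(-3) = (6 + E)*(-⅓) = -2 - E/3)
(h(4, -5) + c(0, 4*(-5)))*(-3) = ((-2 - ⅓*4) + 2)*(-3) = ((-2 - 4/3) + 2)*(-3) = (-10/3 + 2)*(-3) = -4/3*(-3) = 4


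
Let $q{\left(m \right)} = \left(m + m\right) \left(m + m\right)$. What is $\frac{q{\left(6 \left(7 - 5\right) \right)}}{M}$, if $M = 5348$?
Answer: $\frac{144}{1337} \approx 0.1077$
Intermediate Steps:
$q{\left(m \right)} = 4 m^{2}$ ($q{\left(m \right)} = 2 m 2 m = 4 m^{2}$)
$\frac{q{\left(6 \left(7 - 5\right) \right)}}{M} = \frac{4 \left(6 \left(7 - 5\right)\right)^{2}}{5348} = 4 \left(6 \cdot 2\right)^{2} \cdot \frac{1}{5348} = 4 \cdot 12^{2} \cdot \frac{1}{5348} = 4 \cdot 144 \cdot \frac{1}{5348} = 576 \cdot \frac{1}{5348} = \frac{144}{1337}$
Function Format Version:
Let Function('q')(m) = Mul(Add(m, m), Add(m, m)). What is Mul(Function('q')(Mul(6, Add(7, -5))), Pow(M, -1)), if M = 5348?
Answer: Rational(144, 1337) ≈ 0.10770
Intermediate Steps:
Function('q')(m) = Mul(4, Pow(m, 2)) (Function('q')(m) = Mul(Mul(2, m), Mul(2, m)) = Mul(4, Pow(m, 2)))
Mul(Function('q')(Mul(6, Add(7, -5))), Pow(M, -1)) = Mul(Mul(4, Pow(Mul(6, Add(7, -5)), 2)), Pow(5348, -1)) = Mul(Mul(4, Pow(Mul(6, 2), 2)), Rational(1, 5348)) = Mul(Mul(4, Pow(12, 2)), Rational(1, 5348)) = Mul(Mul(4, 144), Rational(1, 5348)) = Mul(576, Rational(1, 5348)) = Rational(144, 1337)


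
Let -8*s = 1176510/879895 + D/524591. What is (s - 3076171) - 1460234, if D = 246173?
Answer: -3350298554922890209/738535996712 ≈ -4.5364e+6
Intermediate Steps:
s = -166758589849/738535996712 (s = -(1176510/879895 + 246173/524591)/8 = -(1176510*(1/879895) + 246173*(1/524591))/8 = -(235302/175979 + 246173/524591)/8 = -1/8*166758589849/92316999589 = -166758589849/738535996712 ≈ -0.22580)
(s - 3076171) - 1460234 = (-166758589849/738535996712 - 3076171) - 1460234 = -2271863182300139601/738535996712 - 1460234 = -3350298554922890209/738535996712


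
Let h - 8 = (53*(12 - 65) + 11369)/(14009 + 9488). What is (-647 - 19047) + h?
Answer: -462553382/23497 ≈ -19686.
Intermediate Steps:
h = 196536/23497 (h = 8 + (53*(12 - 65) + 11369)/(14009 + 9488) = 8 + (53*(-53) + 11369)/23497 = 8 + (-2809 + 11369)*(1/23497) = 8 + 8560*(1/23497) = 8 + 8560/23497 = 196536/23497 ≈ 8.3643)
(-647 - 19047) + h = (-647 - 19047) + 196536/23497 = -19694 + 196536/23497 = -462553382/23497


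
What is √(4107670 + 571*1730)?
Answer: 10*√50955 ≈ 2257.3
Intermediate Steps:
√(4107670 + 571*1730) = √(4107670 + 987830) = √5095500 = 10*√50955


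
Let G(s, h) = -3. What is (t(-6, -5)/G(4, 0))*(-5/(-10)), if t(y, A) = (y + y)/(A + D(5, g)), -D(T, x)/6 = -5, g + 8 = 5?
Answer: 2/25 ≈ 0.080000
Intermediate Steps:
g = -3 (g = -8 + 5 = -3)
D(T, x) = 30 (D(T, x) = -6*(-5) = 30)
t(y, A) = 2*y/(30 + A) (t(y, A) = (y + y)/(A + 30) = (2*y)/(30 + A) = 2*y/(30 + A))
(t(-6, -5)/G(4, 0))*(-5/(-10)) = ((2*(-6)/(30 - 5))/(-3))*(-5/(-10)) = ((2*(-6)/25)*(-⅓))*(-5*(-⅒)) = ((2*(-6)*(1/25))*(-⅓))*(½) = -12/25*(-⅓)*(½) = (4/25)*(½) = 2/25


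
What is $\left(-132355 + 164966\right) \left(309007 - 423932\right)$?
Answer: $-3747819175$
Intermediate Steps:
$\left(-132355 + 164966\right) \left(309007 - 423932\right) = 32611 \left(-114925\right) = -3747819175$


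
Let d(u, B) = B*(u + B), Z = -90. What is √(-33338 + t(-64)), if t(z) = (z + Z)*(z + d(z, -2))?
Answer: I*√43810 ≈ 209.31*I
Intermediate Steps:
d(u, B) = B*(B + u)
t(z) = (-90 + z)*(4 - z) (t(z) = (z - 90)*(z - 2*(-2 + z)) = (-90 + z)*(z + (4 - 2*z)) = (-90 + z)*(4 - z))
√(-33338 + t(-64)) = √(-33338 + (-360 - 1*(-64)² + 94*(-64))) = √(-33338 + (-360 - 1*4096 - 6016)) = √(-33338 + (-360 - 4096 - 6016)) = √(-33338 - 10472) = √(-43810) = I*√43810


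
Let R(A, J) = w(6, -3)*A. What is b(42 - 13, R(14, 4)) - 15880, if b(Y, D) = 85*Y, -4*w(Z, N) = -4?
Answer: -13415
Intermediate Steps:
w(Z, N) = 1 (w(Z, N) = -¼*(-4) = 1)
R(A, J) = A (R(A, J) = 1*A = A)
b(42 - 13, R(14, 4)) - 15880 = 85*(42 - 13) - 15880 = 85*29 - 15880 = 2465 - 15880 = -13415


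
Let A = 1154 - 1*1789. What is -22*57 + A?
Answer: -1889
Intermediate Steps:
A = -635 (A = 1154 - 1789 = -635)
-22*57 + A = -22*57 - 635 = -1254 - 635 = -1889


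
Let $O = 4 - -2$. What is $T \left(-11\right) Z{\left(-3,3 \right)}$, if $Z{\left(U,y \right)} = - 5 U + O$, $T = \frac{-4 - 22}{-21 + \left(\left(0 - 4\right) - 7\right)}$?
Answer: $- \frac{3003}{16} \approx -187.69$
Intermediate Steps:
$O = 6$ ($O = 4 + 2 = 6$)
$T = \frac{13}{16}$ ($T = - \frac{26}{-21 - 11} = - \frac{26}{-32} = \left(-26\right) \left(- \frac{1}{32}\right) = \frac{13}{16} \approx 0.8125$)
$Z{\left(U,y \right)} = 6 - 5 U$ ($Z{\left(U,y \right)} = - 5 U + 6 = 6 - 5 U$)
$T \left(-11\right) Z{\left(-3,3 \right)} = \frac{13}{16} \left(-11\right) \left(6 - -15\right) = - \frac{143 \left(6 + 15\right)}{16} = \left(- \frac{143}{16}\right) 21 = - \frac{3003}{16}$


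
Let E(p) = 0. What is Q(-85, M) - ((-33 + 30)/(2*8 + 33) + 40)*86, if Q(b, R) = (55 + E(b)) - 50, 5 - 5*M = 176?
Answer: -168057/49 ≈ -3429.7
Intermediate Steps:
M = -171/5 (M = 1 - 1/5*176 = 1 - 176/5 = -171/5 ≈ -34.200)
Q(b, R) = 5 (Q(b, R) = (55 + 0) - 50 = 55 - 50 = 5)
Q(-85, M) - ((-33 + 30)/(2*8 + 33) + 40)*86 = 5 - ((-33 + 30)/(2*8 + 33) + 40)*86 = 5 - (-3/(16 + 33) + 40)*86 = 5 - (-3/49 + 40)*86 = 5 - 1957*86/49 = 5 - 1*168302/49 = 5 - 168302/49 = -168057/49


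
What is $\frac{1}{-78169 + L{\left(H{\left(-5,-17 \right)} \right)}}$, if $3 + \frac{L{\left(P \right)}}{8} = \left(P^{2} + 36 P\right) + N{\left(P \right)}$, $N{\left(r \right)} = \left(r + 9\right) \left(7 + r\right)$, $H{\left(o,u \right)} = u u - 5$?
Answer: $\frac{1}{1330951} \approx 7.5134 \cdot 10^{-7}$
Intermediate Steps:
$H{\left(o,u \right)} = -5 + u^{2}$ ($H{\left(o,u \right)} = u^{2} - 5 = -5 + u^{2}$)
$N{\left(r \right)} = \left(7 + r\right) \left(9 + r\right)$ ($N{\left(r \right)} = \left(9 + r\right) \left(7 + r\right) = \left(7 + r\right) \left(9 + r\right)$)
$L{\left(P \right)} = 480 + 16 P^{2} + 416 P$ ($L{\left(P \right)} = -24 + 8 \left(\left(P^{2} + 36 P\right) + \left(63 + P^{2} + 16 P\right)\right) = -24 + 8 \left(63 + 2 P^{2} + 52 P\right) = -24 + \left(504 + 16 P^{2} + 416 P\right) = 480 + 16 P^{2} + 416 P$)
$\frac{1}{-78169 + L{\left(H{\left(-5,-17 \right)} \right)}} = \frac{1}{-78169 + \left(480 + 16 \left(-5 + \left(-17\right)^{2}\right)^{2} + 416 \left(-5 + \left(-17\right)^{2}\right)\right)} = \frac{1}{-78169 + \left(480 + 16 \left(-5 + 289\right)^{2} + 416 \left(-5 + 289\right)\right)} = \frac{1}{-78169 + \left(480 + 16 \cdot 284^{2} + 416 \cdot 284\right)} = \frac{1}{-78169 + \left(480 + 16 \cdot 80656 + 118144\right)} = \frac{1}{-78169 + \left(480 + 1290496 + 118144\right)} = \frac{1}{-78169 + 1409120} = \frac{1}{1330951}$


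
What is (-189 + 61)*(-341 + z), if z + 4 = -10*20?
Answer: 69760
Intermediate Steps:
z = -204 (z = -4 - 10*20 = -4 - 200 = -204)
(-189 + 61)*(-341 + z) = (-189 + 61)*(-341 - 204) = -128*(-545) = 69760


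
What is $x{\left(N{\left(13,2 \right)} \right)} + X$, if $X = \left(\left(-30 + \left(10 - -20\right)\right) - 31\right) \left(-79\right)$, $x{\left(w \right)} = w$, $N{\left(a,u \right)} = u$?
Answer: $2451$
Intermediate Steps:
$X = 2449$ ($X = \left(\left(-30 + \left(10 + 20\right)\right) - 31\right) \left(-79\right) = \left(\left(-30 + 30\right) - 31\right) \left(-79\right) = \left(0 - 31\right) \left(-79\right) = \left(-31\right) \left(-79\right) = 2449$)
$x{\left(N{\left(13,2 \right)} \right)} + X = 2 + 2449 = 2451$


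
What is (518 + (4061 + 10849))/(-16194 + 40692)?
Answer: 7714/12249 ≈ 0.62977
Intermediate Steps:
(518 + (4061 + 10849))/(-16194 + 40692) = (518 + 14910)/24498 = 15428*(1/24498) = 7714/12249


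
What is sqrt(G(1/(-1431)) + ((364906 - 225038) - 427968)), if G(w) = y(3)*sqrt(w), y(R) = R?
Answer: sqrt(-7283456100 + 159*I*sqrt(159))/159 ≈ 7.3875e-5 + 536.75*I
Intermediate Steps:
G(w) = 3*sqrt(w)
sqrt(G(1/(-1431)) + ((364906 - 225038) - 427968)) = sqrt(3*sqrt(1/(-1431)) + ((364906 - 225038) - 427968)) = sqrt(3*sqrt(-1/1431) + (139868 - 427968)) = sqrt(3*(I*sqrt(159)/477) - 288100) = sqrt(I*sqrt(159)/159 - 288100) = sqrt(-288100 + I*sqrt(159)/159)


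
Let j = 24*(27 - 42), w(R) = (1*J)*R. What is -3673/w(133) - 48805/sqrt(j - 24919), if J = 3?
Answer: -3673/399 + 48805*I*sqrt(25279)/25279 ≈ -9.2055 + 306.96*I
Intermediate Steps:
w(R) = 3*R (w(R) = (1*3)*R = 3*R)
j = -360 (j = 24*(-15) = -360)
-3673/w(133) - 48805/sqrt(j - 24919) = -3673/(3*133) - 48805/sqrt(-360 - 24919) = -3673/399 - 48805*(-I*sqrt(25279)/25279) = -3673*1/399 - 48805*(-I*sqrt(25279)/25279) = -3673/399 - (-48805)*I*sqrt(25279)/25279 = -3673/399 + 48805*I*sqrt(25279)/25279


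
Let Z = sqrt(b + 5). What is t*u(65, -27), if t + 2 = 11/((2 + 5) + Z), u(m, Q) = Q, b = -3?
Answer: 459/47 + 297*sqrt(2)/47 ≈ 18.703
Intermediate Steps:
Z = sqrt(2) (Z = sqrt(-3 + 5) = sqrt(2) ≈ 1.4142)
t = -2 + 11/(7 + sqrt(2)) (t = -2 + 11/((2 + 5) + sqrt(2)) = -2 + 11/(7 + sqrt(2)) ≈ -0.69269)
t*u(65, -27) = (-17/47 - 11*sqrt(2)/47)*(-27) = 459/47 + 297*sqrt(2)/47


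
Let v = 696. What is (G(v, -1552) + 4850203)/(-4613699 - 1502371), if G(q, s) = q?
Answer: -4850899/6116070 ≈ -0.79314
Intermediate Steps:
(G(v, -1552) + 4850203)/(-4613699 - 1502371) = (696 + 4850203)/(-4613699 - 1502371) = 4850899/(-6116070) = 4850899*(-1/6116070) = -4850899/6116070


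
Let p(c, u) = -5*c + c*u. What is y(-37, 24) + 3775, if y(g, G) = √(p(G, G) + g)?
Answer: 3775 + √419 ≈ 3795.5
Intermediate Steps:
y(g, G) = √(g + G*(-5 + G)) (y(g, G) = √(G*(-5 + G) + g) = √(g + G*(-5 + G)))
y(-37, 24) + 3775 = √(-37 + 24*(-5 + 24)) + 3775 = √(-37 + 24*19) + 3775 = √(-37 + 456) + 3775 = √419 + 3775 = 3775 + √419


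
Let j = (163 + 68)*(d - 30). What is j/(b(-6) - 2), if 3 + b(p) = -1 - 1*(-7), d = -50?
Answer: -18480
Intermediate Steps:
b(p) = 3 (b(p) = -3 + (-1 - 1*(-7)) = -3 + (-1 + 7) = -3 + 6 = 3)
j = -18480 (j = (163 + 68)*(-50 - 30) = 231*(-80) = -18480)
j/(b(-6) - 2) = -18480/(3 - 2) = -18480/1 = 1*(-18480) = -18480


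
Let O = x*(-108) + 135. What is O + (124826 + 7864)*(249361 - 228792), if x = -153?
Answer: 2729317269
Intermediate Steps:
O = 16659 (O = -153*(-108) + 135 = 16524 + 135 = 16659)
O + (124826 + 7864)*(249361 - 228792) = 16659 + (124826 + 7864)*(249361 - 228792) = 16659 + 132690*20569 = 16659 + 2729300610 = 2729317269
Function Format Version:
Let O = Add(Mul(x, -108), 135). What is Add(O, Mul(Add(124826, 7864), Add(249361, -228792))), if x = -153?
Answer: 2729317269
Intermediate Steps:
O = 16659 (O = Add(Mul(-153, -108), 135) = Add(16524, 135) = 16659)
Add(O, Mul(Add(124826, 7864), Add(249361, -228792))) = Add(16659, Mul(Add(124826, 7864), Add(249361, -228792))) = Add(16659, Mul(132690, 20569)) = Add(16659, 2729300610) = 2729317269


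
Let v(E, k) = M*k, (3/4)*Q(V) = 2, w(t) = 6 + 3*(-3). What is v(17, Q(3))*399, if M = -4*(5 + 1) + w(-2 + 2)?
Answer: -28728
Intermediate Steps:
w(t) = -3 (w(t) = 6 - 9 = -3)
Q(V) = 8/3 (Q(V) = (4/3)*2 = 8/3)
M = -27 (M = -4*(5 + 1) - 3 = -4*6 - 3 = -24 - 3 = -27)
v(E, k) = -27*k
v(17, Q(3))*399 = -27*8/3*399 = -72*399 = -28728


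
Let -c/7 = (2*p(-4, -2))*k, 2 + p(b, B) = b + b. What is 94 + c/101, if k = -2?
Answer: 9214/101 ≈ 91.228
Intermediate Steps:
p(b, B) = -2 + 2*b (p(b, B) = -2 + (b + b) = -2 + 2*b)
c = -280 (c = -7*2*(-2 + 2*(-4))*(-2) = -7*2*(-2 - 8)*(-2) = -7*2*(-10)*(-2) = -(-140)*(-2) = -7*40 = -280)
94 + c/101 = 94 - 280/101 = 9214/101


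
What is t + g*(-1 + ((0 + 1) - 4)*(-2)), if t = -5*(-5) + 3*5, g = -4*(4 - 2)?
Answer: 0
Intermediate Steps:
g = -8 (g = -4*2 = -8)
t = 40 (t = 25 + 15 = 40)
t + g*(-1 + ((0 + 1) - 4)*(-2)) = 40 - 8*(-1 + ((0 + 1) - 4)*(-2)) = 40 - 8*(-1 + (1 - 4)*(-2)) = 40 - 8*(-1 - 3*(-2)) = 40 - 8*(-1 + 6) = 40 - 8*5 = 40 - 40 = 0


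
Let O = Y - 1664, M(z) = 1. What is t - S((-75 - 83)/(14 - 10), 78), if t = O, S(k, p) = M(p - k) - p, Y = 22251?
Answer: 20664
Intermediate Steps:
S(k, p) = 1 - p
O = 20587 (O = 22251 - 1664 = 20587)
t = 20587
t - S((-75 - 83)/(14 - 10), 78) = 20587 - (1 - 1*78) = 20587 - (1 - 78) = 20587 - 1*(-77) = 20587 + 77 = 20664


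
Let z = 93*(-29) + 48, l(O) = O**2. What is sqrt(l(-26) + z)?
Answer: I*sqrt(1973) ≈ 44.418*I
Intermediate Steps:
z = -2649 (z = -2697 + 48 = -2649)
sqrt(l(-26) + z) = sqrt((-26)**2 - 2649) = sqrt(676 - 2649) = sqrt(-1973) = I*sqrt(1973)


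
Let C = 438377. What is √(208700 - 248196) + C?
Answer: 438377 + 2*I*√9874 ≈ 4.3838e+5 + 198.74*I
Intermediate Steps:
√(208700 - 248196) + C = √(208700 - 248196) + 438377 = √(-39496) + 438377 = 2*I*√9874 + 438377 = 438377 + 2*I*√9874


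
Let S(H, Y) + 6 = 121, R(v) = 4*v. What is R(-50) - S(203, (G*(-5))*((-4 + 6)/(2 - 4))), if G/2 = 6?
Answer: -315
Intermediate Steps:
G = 12 (G = 2*6 = 12)
S(H, Y) = 115 (S(H, Y) = -6 + 121 = 115)
R(-50) - S(203, (G*(-5))*((-4 + 6)/(2 - 4))) = 4*(-50) - 1*115 = -200 - 115 = -315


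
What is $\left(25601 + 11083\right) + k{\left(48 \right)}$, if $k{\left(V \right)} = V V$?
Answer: $38988$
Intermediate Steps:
$k{\left(V \right)} = V^{2}$
$\left(25601 + 11083\right) + k{\left(48 \right)} = \left(25601 + 11083\right) + 48^{2} = 36684 + 2304 = 38988$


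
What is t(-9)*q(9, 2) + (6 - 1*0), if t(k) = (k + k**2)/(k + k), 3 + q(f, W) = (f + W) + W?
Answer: -34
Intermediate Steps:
q(f, W) = -3 + f + 2*W (q(f, W) = -3 + ((f + W) + W) = -3 + ((W + f) + W) = -3 + (f + 2*W) = -3 + f + 2*W)
t(k) = (k + k**2)/(2*k) (t(k) = (k + k**2)/((2*k)) = (k + k**2)*(1/(2*k)) = (k + k**2)/(2*k))
t(-9)*q(9, 2) + (6 - 1*0) = (1/2 + (1/2)*(-9))*(-3 + 9 + 2*2) + (6 - 1*0) = (1/2 - 9/2)*(-3 + 9 + 4) + (6 + 0) = -4*10 + 6 = -40 + 6 = -34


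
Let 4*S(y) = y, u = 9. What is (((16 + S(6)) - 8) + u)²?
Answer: 1369/4 ≈ 342.25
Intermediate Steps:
S(y) = y/4
(((16 + S(6)) - 8) + u)² = (((16 + (¼)*6) - 8) + 9)² = (((16 + 3/2) - 8) + 9)² = ((35/2 - 8) + 9)² = (19/2 + 9)² = (37/2)² = 1369/4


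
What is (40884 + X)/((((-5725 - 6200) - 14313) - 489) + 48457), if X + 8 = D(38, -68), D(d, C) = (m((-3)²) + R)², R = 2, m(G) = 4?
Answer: 20456/10865 ≈ 1.8827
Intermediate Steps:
D(d, C) = 36 (D(d, C) = (4 + 2)² = 6² = 36)
X = 28 (X = -8 + 36 = 28)
(40884 + X)/((((-5725 - 6200) - 14313) - 489) + 48457) = (40884 + 28)/((((-5725 - 6200) - 14313) - 489) + 48457) = 40912/(((-11925 - 14313) - 489) + 48457) = 40912/((-26238 - 489) + 48457) = 40912/(-26727 + 48457) = 40912/21730 = 40912*(1/21730) = 20456/10865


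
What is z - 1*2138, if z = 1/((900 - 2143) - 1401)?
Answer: -5652873/2644 ≈ -2138.0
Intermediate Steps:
z = -1/2644 (z = 1/(-1243 - 1401) = 1/(-2644) = -1/2644 ≈ -0.00037821)
z - 1*2138 = -1/2644 - 1*2138 = -1/2644 - 2138 = -5652873/2644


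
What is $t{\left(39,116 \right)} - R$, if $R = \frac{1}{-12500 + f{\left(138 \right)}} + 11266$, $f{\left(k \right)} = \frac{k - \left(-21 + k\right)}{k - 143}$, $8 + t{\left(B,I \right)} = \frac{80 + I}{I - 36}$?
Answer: $- \frac{14094171451}{1250420} \approx -11272.0$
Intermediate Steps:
$t{\left(B,I \right)} = -8 + \frac{80 + I}{-36 + I}$ ($t{\left(B,I \right)} = -8 + \frac{80 + I}{I - 36} = -8 + \frac{80 + I}{-36 + I}$)
$f{\left(k \right)} = \frac{21}{-143 + k}$
$R = \frac{704361581}{62521}$ ($R = \frac{1}{-12500 + \frac{21}{-143 + 138}} + 11266 = \frac{1}{-12500 + \frac{21}{-5}} + 11266 = \frac{1}{-12500 + 21 \left(- \frac{1}{5}\right)} + 11266 = \frac{1}{-12500 - \frac{21}{5}} + 11266 = \frac{1}{- \frac{62521}{5}} + 11266 = - \frac{5}{62521} + 11266 = \frac{704361581}{62521} \approx 11266.0$)
$t{\left(39,116 \right)} - R = \frac{368 - 812}{-36 + 116} - \frac{704361581}{62521} = \frac{368 - 812}{80} - \frac{704361581}{62521} = \frac{1}{80} \left(-444\right) - \frac{704361581}{62521} = - \frac{111}{20} - \frac{704361581}{62521} = - \frac{14094171451}{1250420}$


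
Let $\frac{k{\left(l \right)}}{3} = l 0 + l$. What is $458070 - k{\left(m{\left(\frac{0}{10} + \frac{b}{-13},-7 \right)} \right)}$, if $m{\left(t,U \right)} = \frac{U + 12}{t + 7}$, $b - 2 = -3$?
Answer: $\frac{42142245}{92} \approx 4.5807 \cdot 10^{5}$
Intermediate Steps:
$b = -1$ ($b = 2 - 3 = -1$)
$m{\left(t,U \right)} = \frac{12 + U}{7 + t}$
$k{\left(l \right)} = 3 l$ ($k{\left(l \right)} = 3 \left(l 0 + l\right) = 3 \left(0 + l\right) = 3 l$)
$458070 - k{\left(m{\left(\frac{0}{10} + \frac{b}{-13},-7 \right)} \right)} = 458070 - 3 \frac{12 - 7}{7 + \left(\frac{0}{10} - \frac{1}{-13}\right)} = 458070 - 3 \frac{1}{7 + \left(0 \cdot \frac{1}{10} - - \frac{1}{13}\right)} 5 = 458070 - 3 \frac{1}{7 + \left(0 + \frac{1}{13}\right)} 5 = 458070 - 3 \frac{1}{7 + \frac{1}{13}} \cdot 5 = 458070 - 3 \frac{1}{\frac{92}{13}} \cdot 5 = 458070 - 3 \cdot \frac{13}{92} \cdot 5 = 458070 - 3 \cdot \frac{65}{92} = 458070 - \frac{195}{92} = \frac{42142245}{92}$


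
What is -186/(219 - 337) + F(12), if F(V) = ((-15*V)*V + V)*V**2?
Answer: -18249315/59 ≈ -3.0931e+5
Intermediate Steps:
F(V) = V**2*(V - 15*V**2) (F(V) = (-15*V**2 + V)*V**2 = (V - 15*V**2)*V**2 = V**2*(V - 15*V**2))
-186/(219 - 337) + F(12) = -186/(219 - 337) + 12**3*(1 - 15*12) = -186/(-118) + 1728*(1 - 180) = -186*(-1/118) + 1728*(-179) = 93/59 - 309312 = -18249315/59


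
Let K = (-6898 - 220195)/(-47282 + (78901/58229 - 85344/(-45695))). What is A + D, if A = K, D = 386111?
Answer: 48572653243512326444/125798148719739 ≈ 3.8612e+5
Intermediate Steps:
K = 604243185181415/125798148719739 (K = -227093/(-47282 + (78901*(1/58229) - 85344*(-1/45695))) = -227093/(-47282 + (78901/58229 + 85344/45695)) = -227093/(-47282 + 8574876971/2660774155) = -227093/(-125798148719739/2660774155) = -227093*(-2660774155/125798148719739) = 604243185181415/125798148719739 ≈ 4.8033)
A = 604243185181415/125798148719739 ≈ 4.8033
A + D = 604243185181415/125798148719739 + 386111 = 48572653243512326444/125798148719739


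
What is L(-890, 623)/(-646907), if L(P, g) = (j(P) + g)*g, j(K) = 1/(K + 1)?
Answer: -49292294/82157189 ≈ -0.59998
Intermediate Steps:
j(K) = 1/(1 + K)
L(P, g) = g*(g + 1/(1 + P)) (L(P, g) = (1/(1 + P) + g)*g = (g + 1/(1 + P))*g = g*(g + 1/(1 + P)))
L(-890, 623)/(-646907) = (623*(1 + 623*(1 - 890))/(1 - 890))/(-646907) = (623*(1 + 623*(-889))/(-889))*(-1/646907) = (623*(-1/889)*(1 - 553847))*(-1/646907) = (623*(-1/889)*(-553846))*(-1/646907) = (49292294/127)*(-1/646907) = -49292294/82157189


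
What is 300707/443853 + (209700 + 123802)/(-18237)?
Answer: -47513956549/2698182387 ≈ -17.610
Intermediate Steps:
300707/443853 + (209700 + 123802)/(-18237) = 300707*(1/443853) + 333502*(-1/18237) = 300707/443853 - 333502/18237 = -47513956549/2698182387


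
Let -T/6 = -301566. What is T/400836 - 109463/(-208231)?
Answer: 35054087462/6955540093 ≈ 5.0397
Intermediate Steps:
T = 1809396 (T = -6*(-301566) = 1809396)
T/400836 - 109463/(-208231) = 1809396/400836 - 109463/(-208231) = 1809396*(1/400836) - 109463*(-1/208231) = 150783/33403 + 109463/208231 = 35054087462/6955540093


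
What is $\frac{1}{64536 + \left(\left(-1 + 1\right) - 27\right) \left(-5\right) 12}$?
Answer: $\frac{1}{66156} \approx 1.5116 \cdot 10^{-5}$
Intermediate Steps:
$\frac{1}{64536 + \left(\left(-1 + 1\right) - 27\right) \left(-5\right) 12} = \frac{1}{64536 + \left(0 - 27\right) \left(-5\right) 12} = \frac{1}{64536 + \left(-27\right) \left(-5\right) 12} = \frac{1}{64536 + 135 \cdot 12} = \frac{1}{64536 + 1620} = \frac{1}{66156}$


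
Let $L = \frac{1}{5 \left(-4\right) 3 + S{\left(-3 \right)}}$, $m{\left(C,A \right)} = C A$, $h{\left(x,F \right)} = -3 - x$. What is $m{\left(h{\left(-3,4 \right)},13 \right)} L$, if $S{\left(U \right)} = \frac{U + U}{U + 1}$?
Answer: $0$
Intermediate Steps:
$S{\left(U \right)} = \frac{2 U}{1 + U}$
$m{\left(C,A \right)} = A C$
$L = - \frac{1}{57}$ ($L = \frac{1}{5 \left(-4\right) 3 + 2 \left(-3\right) \frac{1}{1 - 3}} = \frac{1}{\left(-20\right) 3 + 2 \left(-3\right) \frac{1}{-2}} = \frac{1}{-60 + 2 \left(-3\right) \left(- \frac{1}{2}\right)} = \frac{1}{-60 + 3} = \frac{1}{-57} = - \frac{1}{57} \approx -0.017544$)
$m{\left(h{\left(-3,4 \right)},13 \right)} L = 13 \left(-3 - -3\right) \left(- \frac{1}{57}\right) = 13 \left(-3 + 3\right) \left(- \frac{1}{57}\right) = 13 \cdot 0 \left(- \frac{1}{57}\right) = 0 \left(- \frac{1}{57}\right) = 0$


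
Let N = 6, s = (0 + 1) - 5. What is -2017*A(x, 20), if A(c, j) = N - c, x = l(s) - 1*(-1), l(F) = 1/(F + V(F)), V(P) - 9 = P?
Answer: -8068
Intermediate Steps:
V(P) = 9 + P
s = -4 (s = 1 - 5 = -4)
l(F) = 1/(9 + 2*F) (l(F) = 1/(F + (9 + F)) = 1/(9 + 2*F))
x = 2 (x = 1/(9 + 2*(-4)) - 1*(-1) = 1/(9 - 8) + 1 = 1/1 + 1 = 1 + 1 = 2)
A(c, j) = 6 - c
-2017*A(x, 20) = -2017*(6 - 1*2) = -2017*(6 - 2) = -2017*4 = -8068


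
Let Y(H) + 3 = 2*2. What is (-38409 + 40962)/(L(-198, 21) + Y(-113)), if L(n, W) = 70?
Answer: 2553/71 ≈ 35.958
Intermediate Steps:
Y(H) = 1 (Y(H) = -3 + 2*2 = -3 + 4 = 1)
(-38409 + 40962)/(L(-198, 21) + Y(-113)) = (-38409 + 40962)/(70 + 1) = 2553/71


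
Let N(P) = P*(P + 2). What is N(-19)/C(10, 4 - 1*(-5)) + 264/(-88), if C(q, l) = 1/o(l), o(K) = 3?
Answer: 966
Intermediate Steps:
C(q, l) = ⅓ (C(q, l) = 1/3 = ⅓)
N(P) = P*(2 + P)
N(-19)/C(10, 4 - 1*(-5)) + 264/(-88) = (-19*(2 - 19))/(⅓) + 264/(-88) = -19*(-17)*3 + 264*(-1/88) = 323*3 - 3 = 969 - 3 = 966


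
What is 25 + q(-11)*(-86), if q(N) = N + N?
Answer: 1917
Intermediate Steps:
q(N) = 2*N
25 + q(-11)*(-86) = 25 + (2*(-11))*(-86) = 25 - 22*(-86) = 25 + 1892 = 1917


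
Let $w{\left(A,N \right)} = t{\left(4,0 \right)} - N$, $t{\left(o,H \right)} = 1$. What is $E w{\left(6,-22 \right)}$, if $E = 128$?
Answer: $2944$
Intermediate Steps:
$w{\left(A,N \right)} = 1 - N$
$E w{\left(6,-22 \right)} = 128 \left(1 - -22\right) = 128 \left(1 + 22\right) = 128 \cdot 23 = 2944$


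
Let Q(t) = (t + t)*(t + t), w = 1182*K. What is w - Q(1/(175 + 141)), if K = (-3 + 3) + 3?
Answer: 88522343/24964 ≈ 3546.0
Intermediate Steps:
K = 3 (K = 0 + 3 = 3)
w = 3546 (w = 1182*3 = 3546)
Q(t) = 4*t**2 (Q(t) = (2*t)*(2*t) = 4*t**2)
w - Q(1/(175 + 141)) = 3546 - 4*(1/(175 + 141))**2 = 3546 - 4*(1/316)**2 = 3546 - 4/99856 = 3546 - 1*1/24964 = 3546 - 1/24964 = 88522343/24964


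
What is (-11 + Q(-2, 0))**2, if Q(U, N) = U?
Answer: 169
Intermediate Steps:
(-11 + Q(-2, 0))**2 = (-11 - 2)**2 = (-13)**2 = 169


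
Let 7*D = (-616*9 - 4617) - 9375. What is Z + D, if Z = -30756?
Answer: -234828/7 ≈ -33547.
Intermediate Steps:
D = -19536/7 (D = ((-616*9 - 4617) - 9375)/7 = ((-5544 - 4617) - 9375)/7 = (-10161 - 9375)/7 = (⅐)*(-19536) = -19536/7 ≈ -2790.9)
Z + D = -30756 - 19536/7 = -234828/7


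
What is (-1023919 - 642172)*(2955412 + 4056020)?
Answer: -11681683752312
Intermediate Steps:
(-1023919 - 642172)*(2955412 + 4056020) = -1666091*7011432 = -11681683752312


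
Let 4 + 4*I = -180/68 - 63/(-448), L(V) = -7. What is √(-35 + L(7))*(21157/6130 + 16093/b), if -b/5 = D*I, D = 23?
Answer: 17861951521*I*√42/199613642 ≈ 579.91*I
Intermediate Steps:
I = -7079/4352 (I = -1 + (-180/68 - 63/(-448))/4 = -1 + (-180*1/68 - 63*(-1/448))/4 = -1 + (-45/17 + 9/64)/4 = -1 + (¼)*(-2727/1088) = -1 - 2727/4352 = -7079/4352 ≈ -1.6266)
b = 814085/4352 (b = -115*(-7079)/4352 = -5*(-162817/4352) = 814085/4352 ≈ 187.06)
√(-35 + L(7))*(21157/6130 + 16093/b) = √(-35 - 7)*(21157/6130 + 16093/(814085/4352)) = √(-42)*(21157*(1/6130) + 16093*(4352/814085)) = (I*√42)*(21157/6130 + 70036736/814085) = (I*√42)*(17861951521/199613642) = 17861951521*I*√42/199613642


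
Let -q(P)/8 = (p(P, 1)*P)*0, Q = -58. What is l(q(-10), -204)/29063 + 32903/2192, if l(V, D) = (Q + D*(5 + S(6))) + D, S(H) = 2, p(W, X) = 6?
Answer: 952555409/63706096 ≈ 14.952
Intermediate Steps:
q(P) = 0 (q(P) = -8*6*P*0 = -8*0 = 0)
l(V, D) = -58 + 8*D (l(V, D) = (-58 + D*(5 + 2)) + D = (-58 + D*7) + D = (-58 + 7*D) + D = -58 + 8*D)
l(q(-10), -204)/29063 + 32903/2192 = (-58 + 8*(-204))/29063 + 32903/2192 = (-58 - 1632)*(1/29063) + 32903*(1/2192) = -1690*1/29063 + 32903/2192 = -1690/29063 + 32903/2192 = 952555409/63706096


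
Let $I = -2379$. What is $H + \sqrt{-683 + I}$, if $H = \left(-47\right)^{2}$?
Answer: $2209 + i \sqrt{3062} \approx 2209.0 + 55.335 i$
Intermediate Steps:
$H = 2209$
$H + \sqrt{-683 + I} = 2209 + \sqrt{-683 - 2379} = 2209 + \sqrt{-3062} = 2209 + i \sqrt{3062}$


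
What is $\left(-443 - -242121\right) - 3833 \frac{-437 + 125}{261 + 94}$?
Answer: $\frac{86991586}{355} \approx 2.4505 \cdot 10^{5}$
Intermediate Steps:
$\left(-443 - -242121\right) - 3833 \frac{-437 + 125}{261 + 94} = \left(-443 + 242121\right) - 3833 \left(- \frac{312}{355}\right) = 241678 - 3833 \left(\left(-312\right) \frac{1}{355}\right) = 241678 - - \frac{1195896}{355} = 241678 + \frac{1195896}{355} = \frac{86991586}{355}$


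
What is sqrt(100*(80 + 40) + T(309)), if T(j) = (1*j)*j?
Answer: sqrt(107481) ≈ 327.84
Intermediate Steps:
T(j) = j**2 (T(j) = j*j = j**2)
sqrt(100*(80 + 40) + T(309)) = sqrt(100*(80 + 40) + 309**2) = sqrt(100*120 + 95481) = sqrt(12000 + 95481) = sqrt(107481)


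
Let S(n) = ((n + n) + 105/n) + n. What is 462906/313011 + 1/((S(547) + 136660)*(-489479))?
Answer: 1904572959555766159/1287847395906436032 ≈ 1.4789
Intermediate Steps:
S(n) = 3*n + 105/n (S(n) = (2*n + 105/n) + n = 3*n + 105/n)
462906/313011 + 1/((S(547) + 136660)*(-489479)) = 462906/313011 + 1/(((3*547 + 105/547) + 136660)*(-489479)) = 462906*(1/313011) - 1/489479/((1641 + 105*(1/547)) + 136660) = 51434/34779 - 1/489479/((1641 + 105/547) + 136660) = 51434/34779 - 1/489479/(897732/547 + 136660) = 51434/34779 - 1/489479/(75650752/547) = 51434/34779 + (547/75650752)*(-1/489479) = 51434/34779 - 547/37029454438208 = 1904572959555766159/1287847395906436032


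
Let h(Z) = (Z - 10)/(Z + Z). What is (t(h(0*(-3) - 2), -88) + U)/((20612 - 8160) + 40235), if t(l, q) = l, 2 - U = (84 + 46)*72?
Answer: -9355/52687 ≈ -0.17756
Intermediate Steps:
U = -9358 (U = 2 - (84 + 46)*72 = 2 - 130*72 = 2 - 1*9360 = 2 - 9360 = -9358)
h(Z) = (-10 + Z)/(2*Z) (h(Z) = (-10 + Z)/((2*Z)) = (-10 + Z)*(1/(2*Z)) = (-10 + Z)/(2*Z))
(t(h(0*(-3) - 2), -88) + U)/((20612 - 8160) + 40235) = ((-10 + (0*(-3) - 2))/(2*(0*(-3) - 2)) - 9358)/((20612 - 8160) + 40235) = ((-10 + (0 - 2))/(2*(0 - 2)) - 9358)/(12452 + 40235) = ((1/2)*(-10 - 2)/(-2) - 9358)/52687 = ((1/2)*(-1/2)*(-12) - 9358)*(1/52687) = (3 - 9358)*(1/52687) = -9355*1/52687 = -9355/52687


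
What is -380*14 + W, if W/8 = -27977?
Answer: -229136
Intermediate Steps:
W = -223816 (W = 8*(-27977) = -223816)
-380*14 + W = -380*14 - 223816 = -5320 - 223816 = -229136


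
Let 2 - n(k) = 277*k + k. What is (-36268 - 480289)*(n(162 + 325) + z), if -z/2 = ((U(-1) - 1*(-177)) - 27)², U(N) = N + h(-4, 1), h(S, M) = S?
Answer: 91654774738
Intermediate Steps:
U(N) = -4 + N (U(N) = N - 4 = -4 + N)
n(k) = 2 - 278*k (n(k) = 2 - (277*k + k) = 2 - 278*k)
z = -42050 (z = -2*(((-4 - 1) - 1*(-177)) - 27)² = -2*((-5 + 177) - 27)² = -2*(172 - 27)² = -2*145² = -2*21025 = -42050)
(-36268 - 480289)*(n(162 + 325) + z) = (-36268 - 480289)*((2 - 278*(162 + 325)) - 42050) = -516557*((2 - 278*487) - 42050) = -516557*((2 - 135386) - 42050) = -516557*(-135384 - 42050) = -516557*(-177434) = 91654774738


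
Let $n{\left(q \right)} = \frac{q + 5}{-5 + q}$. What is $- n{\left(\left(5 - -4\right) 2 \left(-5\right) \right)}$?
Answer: $- \frac{17}{19} \approx -0.89474$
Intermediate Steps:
$n{\left(q \right)} = \frac{5 + q}{-5 + q}$
$- n{\left(\left(5 - -4\right) 2 \left(-5\right) \right)} = - \frac{5 + \left(5 - -4\right) 2 \left(-5\right)}{-5 + \left(5 - -4\right) 2 \left(-5\right)} = - \frac{5 + \left(5 + 4\right) 2 \left(-5\right)}{-5 + \left(5 + 4\right) 2 \left(-5\right)} = - \frac{5 + 9 \cdot 2 \left(-5\right)}{-5 + 9 \cdot 2 \left(-5\right)} = - \frac{5 + 18 \left(-5\right)}{-5 + 18 \left(-5\right)} = - \frac{5 - 90}{-5 - 90} = - \frac{-85}{-95} = - \frac{\left(-1\right) \left(-85\right)}{95} = \left(-1\right) \frac{17}{19} = - \frac{17}{19}$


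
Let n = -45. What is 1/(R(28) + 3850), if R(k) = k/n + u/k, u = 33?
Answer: 1260/4851701 ≈ 0.00025970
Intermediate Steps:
R(k) = 33/k - k/45 (R(k) = k/(-45) + 33/k = k*(-1/45) + 33/k = -k/45 + 33/k = 33/k - k/45)
1/(R(28) + 3850) = 1/((33/28 - 1/45*28) + 3850) = 1/((33*(1/28) - 28/45) + 3850) = 1/((33/28 - 28/45) + 3850) = 1/(701/1260 + 3850) = 1/(4851701/1260) = 1260/4851701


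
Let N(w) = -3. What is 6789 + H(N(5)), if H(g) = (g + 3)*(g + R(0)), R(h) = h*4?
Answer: 6789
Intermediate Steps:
R(h) = 4*h
H(g) = g*(3 + g) (H(g) = (g + 3)*(g + 4*0) = (3 + g)*(g + 0) = (3 + g)*g = g*(3 + g))
6789 + H(N(5)) = 6789 - 3*(3 - 3) = 6789 - 3*0 = 6789 + 0 = 6789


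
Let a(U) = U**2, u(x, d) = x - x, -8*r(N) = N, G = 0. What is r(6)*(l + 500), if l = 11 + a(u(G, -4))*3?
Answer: -1533/4 ≈ -383.25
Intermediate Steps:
r(N) = -N/8
u(x, d) = 0
l = 11 (l = 11 + 0**2*3 = 11 + 0*3 = 11 + 0 = 11)
r(6)*(l + 500) = (-1/8*6)*(11 + 500) = -3/4*511 = -1533/4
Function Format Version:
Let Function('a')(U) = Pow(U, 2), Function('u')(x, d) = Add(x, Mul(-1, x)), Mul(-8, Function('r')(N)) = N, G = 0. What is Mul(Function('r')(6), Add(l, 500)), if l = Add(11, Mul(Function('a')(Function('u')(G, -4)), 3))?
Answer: Rational(-1533, 4) ≈ -383.25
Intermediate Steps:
Function('r')(N) = Mul(Rational(-1, 8), N)
Function('u')(x, d) = 0
l = 11 (l = Add(11, Mul(Pow(0, 2), 3)) = Add(11, Mul(0, 3)) = Add(11, 0) = 11)
Mul(Function('r')(6), Add(l, 500)) = Mul(Mul(Rational(-1, 8), 6), Add(11, 500)) = Mul(Rational(-3, 4), 511) = Rational(-1533, 4)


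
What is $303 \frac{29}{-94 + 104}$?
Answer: $\frac{8787}{10} \approx 878.7$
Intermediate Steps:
$303 \frac{29}{-94 + 104} = 303 \cdot \frac{29}{10} = \frac{8787}{10}$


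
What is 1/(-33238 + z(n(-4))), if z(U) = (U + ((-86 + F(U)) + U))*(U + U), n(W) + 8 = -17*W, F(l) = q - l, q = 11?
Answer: -1/35038 ≈ -2.8540e-5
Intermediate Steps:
F(l) = 11 - l
n(W) = -8 - 17*W
z(U) = 2*U*(-75 + U) (z(U) = (U + ((-86 + (11 - U)) + U))*(U + U) = (U + ((-75 - U) + U))*(2*U) = (U - 75)*(2*U) = (-75 + U)*(2*U) = 2*U*(-75 + U))
1/(-33238 + z(n(-4))) = 1/(-33238 + 2*(-8 - 17*(-4))*(-75 + (-8 - 17*(-4)))) = 1/(-33238 + 2*(-8 + 68)*(-75 + (-8 + 68))) = 1/(-33238 + 2*60*(-75 + 60)) = 1/(-33238 + 2*60*(-15)) = 1/(-33238 - 1800) = 1/(-35038) = -1/35038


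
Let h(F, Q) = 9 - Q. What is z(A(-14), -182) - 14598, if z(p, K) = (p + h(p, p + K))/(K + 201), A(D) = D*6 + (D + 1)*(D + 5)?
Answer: -277171/19 ≈ -14588.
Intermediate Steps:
A(D) = 6*D + (1 + D)*(5 + D)
z(p, K) = (9 - K)/(201 + K) (z(p, K) = (p + (9 - (p + K)))/(K + 201) = (p + (9 - (K + p)))/(201 + K) = (p + (9 + (-K - p)))/(201 + K) = (p + (9 - K - p))/(201 + K) = (9 - K)/(201 + K))
z(A(-14), -182) - 14598 = (9 - 1*(-182))/(201 - 182) - 14598 = (9 + 182)/19 - 14598 = (1/19)*191 - 14598 = 191/19 - 14598 = -277171/19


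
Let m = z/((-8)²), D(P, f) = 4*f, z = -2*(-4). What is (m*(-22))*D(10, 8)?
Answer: -88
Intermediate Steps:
z = 8
m = ⅛ (m = 8/((-8)²) = 8/64 = 8*(1/64) = ⅛ ≈ 0.12500)
(m*(-22))*D(10, 8) = ((⅛)*(-22))*(4*8) = -11/4*32 = -88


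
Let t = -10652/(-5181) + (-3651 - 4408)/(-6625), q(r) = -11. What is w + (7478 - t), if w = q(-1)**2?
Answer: 260716702696/34324125 ≈ 7595.7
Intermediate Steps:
t = 112323179/34324125 (t = -10652*(-1/5181) - 8059*(-1/6625) = 10652/5181 + 8059/6625 = 112323179/34324125 ≈ 3.2724)
w = 121 (w = (-11)**2 = 121)
w + (7478 - t) = 121 + (7478 - 1*112323179/34324125) = 121 + (7478 - 112323179/34324125) = 121 + 256563483571/34324125 = 260716702696/34324125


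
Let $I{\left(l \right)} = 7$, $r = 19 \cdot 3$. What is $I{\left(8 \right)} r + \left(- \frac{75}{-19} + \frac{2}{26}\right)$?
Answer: $\frac{99547}{247} \approx 403.02$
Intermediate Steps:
$r = 57$
$I{\left(8 \right)} r + \left(- \frac{75}{-19} + \frac{2}{26}\right) = 7 \cdot 57 + \left(- \frac{75}{-19} + \frac{2}{26}\right) = 399 + \left(\left(-75\right) \left(- \frac{1}{19}\right) + 2 \cdot \frac{1}{26}\right) = 399 + \left(\frac{75}{19} + \frac{1}{13}\right) = 399 + \frac{994}{247} = \frac{99547}{247}$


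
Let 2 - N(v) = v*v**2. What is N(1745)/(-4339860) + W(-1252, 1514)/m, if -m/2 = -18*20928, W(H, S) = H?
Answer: 83401659908593/68118442560 ≈ 1224.4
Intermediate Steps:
N(v) = 2 - v**3 (N(v) = 2 - v*v**2 = 2 - v**3)
m = 753408 (m = -(-36)*20928 = -2*(-376704) = 753408)
N(1745)/(-4339860) + W(-1252, 1514)/m = (2 - 1*1745**3)/(-4339860) - 1252/753408 = (2 - 1*5313568625)*(-1/4339860) - 1252*1/753408 = (2 - 5313568625)*(-1/4339860) - 313/188352 = -5313568623*(-1/4339860) - 313/188352 = 1771189541/1446620 - 313/188352 = 83401659908593/68118442560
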